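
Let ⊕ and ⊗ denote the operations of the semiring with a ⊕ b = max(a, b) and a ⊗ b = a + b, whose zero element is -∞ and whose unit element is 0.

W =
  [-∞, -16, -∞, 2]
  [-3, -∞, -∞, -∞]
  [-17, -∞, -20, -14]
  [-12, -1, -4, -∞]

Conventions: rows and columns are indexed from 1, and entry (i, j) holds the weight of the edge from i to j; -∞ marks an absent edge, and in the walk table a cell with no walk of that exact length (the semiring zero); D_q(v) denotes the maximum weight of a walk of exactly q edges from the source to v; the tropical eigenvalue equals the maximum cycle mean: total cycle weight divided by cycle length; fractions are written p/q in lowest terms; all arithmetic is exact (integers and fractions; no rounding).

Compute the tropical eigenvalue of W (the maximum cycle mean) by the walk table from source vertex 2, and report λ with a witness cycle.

q=0: [-∞, 0, -∞, -∞]
q=1: [-3, -∞, -∞, -∞]
q=2: [-∞, -19, -∞, -1]
q=3: [-13, -2, -5, -∞]
q=4: [-5, -29, -25, -11]
Optimal cycle mean attained by: cycle 1->4->2->1, total 2 + (-1) + (-3), length 3.
Answer: λ = -2/3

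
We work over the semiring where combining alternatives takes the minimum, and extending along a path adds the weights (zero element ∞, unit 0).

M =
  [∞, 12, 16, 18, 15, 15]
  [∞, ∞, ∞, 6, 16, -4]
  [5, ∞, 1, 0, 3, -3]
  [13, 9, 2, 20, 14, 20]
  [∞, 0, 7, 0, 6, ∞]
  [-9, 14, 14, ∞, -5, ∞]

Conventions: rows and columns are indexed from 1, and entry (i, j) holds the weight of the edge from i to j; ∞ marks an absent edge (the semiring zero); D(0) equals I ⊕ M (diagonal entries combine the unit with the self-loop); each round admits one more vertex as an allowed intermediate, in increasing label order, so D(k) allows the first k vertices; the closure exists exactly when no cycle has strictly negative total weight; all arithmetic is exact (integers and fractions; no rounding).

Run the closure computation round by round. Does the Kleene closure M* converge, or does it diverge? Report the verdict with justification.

D(0):
  [0, 12, 16, 18, 15, 15]
  [∞, 0, ∞, 6, 16, -4]
  [5, ∞, 0, 0, 3, -3]
  [13, 9, 2, 0, 14, 20]
  [∞, 0, 7, 0, 0, ∞]
  [-9, 14, 14, ∞, -5, 0]
D(1):
  [0, 12, 16, 18, 15, 15]
  [∞, 0, ∞, 6, 16, -4]
  [5, 17, 0, 0, 3, -3]
  [13, 9, 2, 0, 14, 20]
  [∞, 0, 7, 0, 0, ∞]
  [-9, 3, 7, 9, -5, 0]
Detection: at round 2, diagonal entry (6, 6) turns strictly negative.
Key observation: the cycle 6->1->2->6 has total weight (-9) + 12 + (-4), which is strictly negative.
Answer: DIVERGES — negative cycle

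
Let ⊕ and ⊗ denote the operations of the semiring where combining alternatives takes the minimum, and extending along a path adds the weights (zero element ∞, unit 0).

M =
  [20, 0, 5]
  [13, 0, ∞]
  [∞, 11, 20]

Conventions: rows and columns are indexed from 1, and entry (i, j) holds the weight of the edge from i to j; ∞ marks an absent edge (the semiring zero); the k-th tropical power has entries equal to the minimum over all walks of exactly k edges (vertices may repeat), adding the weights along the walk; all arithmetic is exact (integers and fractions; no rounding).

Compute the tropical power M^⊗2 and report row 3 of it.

M^⊗2:
  [13, 0, 25]
  [13, 0, 18]
  [24, 11, 40]
Answer: row 3 of M^⊗2 = [24, 11, 40]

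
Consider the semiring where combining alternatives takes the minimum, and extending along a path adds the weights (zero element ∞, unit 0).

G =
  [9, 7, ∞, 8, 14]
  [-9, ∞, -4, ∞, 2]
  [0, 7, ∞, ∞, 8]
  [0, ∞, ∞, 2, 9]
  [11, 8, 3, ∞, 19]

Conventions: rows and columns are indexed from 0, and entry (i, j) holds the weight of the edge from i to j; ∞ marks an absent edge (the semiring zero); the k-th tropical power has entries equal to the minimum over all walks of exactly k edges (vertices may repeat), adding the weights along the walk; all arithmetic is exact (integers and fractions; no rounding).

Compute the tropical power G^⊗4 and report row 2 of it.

G^⊗2:
  [-2, 16, 3, 10, 9]
  [-4, -2, 5, -1, 4]
  [-2, 7, 3, 8, 9]
  [2, 7, 12, 4, 11]
  [-1, 10, 4, 19, 10]
G^⊗3:
  [3, 5, 12, 6, 11]
  [-11, 3, -6, 1, 0]
  [-2, 5, 3, 6, 9]
  [-2, 9, 3, 6, 9]
  [1, 6, 6, 7, 12]
G^⊗4:
  [-4, 10, 1, 8, 7]
  [-6, -4, -1, -3, 2]
  [-4, 5, 1, 6, 7]
  [0, 5, 5, 6, 11]
  [-3, 8, 2, 9, 8]
Answer: row 2 of G^⊗4 = [-4, 5, 1, 6, 7]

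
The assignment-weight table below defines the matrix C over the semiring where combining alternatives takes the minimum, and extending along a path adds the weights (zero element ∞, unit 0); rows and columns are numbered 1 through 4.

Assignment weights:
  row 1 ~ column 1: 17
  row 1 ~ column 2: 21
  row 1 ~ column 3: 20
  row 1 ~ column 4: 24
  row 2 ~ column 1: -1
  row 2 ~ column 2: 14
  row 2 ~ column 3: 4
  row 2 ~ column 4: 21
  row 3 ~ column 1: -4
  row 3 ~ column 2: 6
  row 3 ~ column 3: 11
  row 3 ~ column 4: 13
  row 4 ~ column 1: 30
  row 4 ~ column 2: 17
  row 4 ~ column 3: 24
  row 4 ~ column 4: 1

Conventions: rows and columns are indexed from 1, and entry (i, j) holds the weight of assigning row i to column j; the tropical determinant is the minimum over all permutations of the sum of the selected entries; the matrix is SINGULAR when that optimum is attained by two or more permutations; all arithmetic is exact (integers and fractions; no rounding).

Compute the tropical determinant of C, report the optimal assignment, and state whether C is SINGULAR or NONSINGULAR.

σ = (1, 2, 3, 4): 17 + 14 + 11 + 1 = 43
σ = (1, 2, 4, 3): 17 + 14 + 13 + 24 = 68
σ = (1, 3, 2, 4): 17 + 4 + 6 + 1 = 28
σ = (1, 3, 4, 2): 17 + 4 + 13 + 17 = 51
σ = (1, 4, 2, 3): 17 + 21 + 6 + 24 = 68
σ = (1, 4, 3, 2): 17 + 21 + 11 + 17 = 66
σ = (2, 1, 3, 4): 21 + (-1) + 11 + 1 = 32
σ = (2, 1, 4, 3): 21 + (-1) + 13 + 24 = 57
σ = (2, 3, 1, 4): 21 + 4 + (-4) + 1 = 22
σ = (2, 3, 4, 1): 21 + 4 + 13 + 30 = 68
σ = (2, 4, 1, 3): 21 + 21 + (-4) + 24 = 62
σ = (2, 4, 3, 1): 21 + 21 + 11 + 30 = 83
σ = (3, 1, 2, 4): 20 + (-1) + 6 + 1 = 26
σ = (3, 1, 4, 2): 20 + (-1) + 13 + 17 = 49
σ = (3, 2, 1, 4): 20 + 14 + (-4) + 1 = 31
σ = (3, 2, 4, 1): 20 + 14 + 13 + 30 = 77
σ = (3, 4, 1, 2): 20 + 21 + (-4) + 17 = 54
σ = (3, 4, 2, 1): 20 + 21 + 6 + 30 = 77
σ = (4, 1, 2, 3): 24 + (-1) + 6 + 24 = 53
σ = (4, 1, 3, 2): 24 + (-1) + 11 + 17 = 51
σ = (4, 2, 1, 3): 24 + 14 + (-4) + 24 = 58
σ = (4, 2, 3, 1): 24 + 14 + 11 + 30 = 79
σ = (4, 3, 1, 2): 24 + 4 + (-4) + 17 = 41
σ = (4, 3, 2, 1): 24 + 4 + 6 + 30 = 64
Optimal value attained by: σ = (2, 3, 1, 4).
Answer: det⊕(C) = 22; verdict: NONSINGULAR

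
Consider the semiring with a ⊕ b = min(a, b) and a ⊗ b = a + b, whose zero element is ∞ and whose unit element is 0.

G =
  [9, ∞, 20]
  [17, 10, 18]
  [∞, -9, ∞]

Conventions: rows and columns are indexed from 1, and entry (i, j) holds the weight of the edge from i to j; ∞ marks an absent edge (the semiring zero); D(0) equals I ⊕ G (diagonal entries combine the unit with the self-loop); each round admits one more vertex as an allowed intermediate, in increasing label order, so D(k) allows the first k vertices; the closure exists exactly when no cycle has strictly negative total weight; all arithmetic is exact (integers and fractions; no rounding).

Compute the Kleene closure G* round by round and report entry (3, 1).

D(0):
  [0, ∞, 20]
  [17, 0, 18]
  [∞, -9, 0]
D(1):
  [0, ∞, 20]
  [17, 0, 18]
  [∞, -9, 0]
D(2):
  [0, ∞, 20]
  [17, 0, 18]
  [8, -9, 0]
D(3):
  [0, 11, 20]
  [17, 0, 18]
  [8, -9, 0]
Answer: G*[3][1] = 8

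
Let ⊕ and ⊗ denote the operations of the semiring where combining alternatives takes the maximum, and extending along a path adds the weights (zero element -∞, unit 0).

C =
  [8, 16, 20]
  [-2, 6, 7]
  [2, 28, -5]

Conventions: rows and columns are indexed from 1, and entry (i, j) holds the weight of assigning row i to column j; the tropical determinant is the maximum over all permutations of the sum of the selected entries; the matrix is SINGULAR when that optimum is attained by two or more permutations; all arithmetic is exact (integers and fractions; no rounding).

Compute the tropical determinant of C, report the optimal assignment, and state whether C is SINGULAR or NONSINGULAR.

σ = (1, 2, 3): 8 + 6 + (-5) = 9
σ = (1, 3, 2): 8 + 7 + 28 = 43
σ = (2, 1, 3): 16 + (-2) + (-5) = 9
σ = (2, 3, 1): 16 + 7 + 2 = 25
σ = (3, 1, 2): 20 + (-2) + 28 = 46
σ = (3, 2, 1): 20 + 6 + 2 = 28
Optimal value attained by: σ = (3, 1, 2).
Answer: det⊕(C) = 46; verdict: NONSINGULAR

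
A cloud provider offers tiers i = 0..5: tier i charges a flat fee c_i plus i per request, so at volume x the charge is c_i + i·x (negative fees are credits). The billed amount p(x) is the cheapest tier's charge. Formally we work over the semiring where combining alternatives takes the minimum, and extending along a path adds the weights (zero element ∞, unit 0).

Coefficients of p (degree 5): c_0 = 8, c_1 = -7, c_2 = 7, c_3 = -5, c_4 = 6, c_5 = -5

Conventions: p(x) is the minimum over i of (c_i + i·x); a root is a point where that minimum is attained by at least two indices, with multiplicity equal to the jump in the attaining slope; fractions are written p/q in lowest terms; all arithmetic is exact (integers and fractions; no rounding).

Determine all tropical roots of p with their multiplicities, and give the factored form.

hull edge (i=0, c=8) to (i=1, c=-7): slope -15, span 1
hull edge (i=1, c=-7) to (i=5, c=-5): slope 1/2, span 4
Factored form: p(x) = -5 ⊗ (x ⊕ (-1/2)) ⊗ (x ⊕ (-1/2)) ⊗ (x ⊕ (-1/2)) ⊗ (x ⊕ (-1/2)) ⊗ (x ⊕ 15)
Answer: roots = -1/2 (mult 4), 15 (mult 1)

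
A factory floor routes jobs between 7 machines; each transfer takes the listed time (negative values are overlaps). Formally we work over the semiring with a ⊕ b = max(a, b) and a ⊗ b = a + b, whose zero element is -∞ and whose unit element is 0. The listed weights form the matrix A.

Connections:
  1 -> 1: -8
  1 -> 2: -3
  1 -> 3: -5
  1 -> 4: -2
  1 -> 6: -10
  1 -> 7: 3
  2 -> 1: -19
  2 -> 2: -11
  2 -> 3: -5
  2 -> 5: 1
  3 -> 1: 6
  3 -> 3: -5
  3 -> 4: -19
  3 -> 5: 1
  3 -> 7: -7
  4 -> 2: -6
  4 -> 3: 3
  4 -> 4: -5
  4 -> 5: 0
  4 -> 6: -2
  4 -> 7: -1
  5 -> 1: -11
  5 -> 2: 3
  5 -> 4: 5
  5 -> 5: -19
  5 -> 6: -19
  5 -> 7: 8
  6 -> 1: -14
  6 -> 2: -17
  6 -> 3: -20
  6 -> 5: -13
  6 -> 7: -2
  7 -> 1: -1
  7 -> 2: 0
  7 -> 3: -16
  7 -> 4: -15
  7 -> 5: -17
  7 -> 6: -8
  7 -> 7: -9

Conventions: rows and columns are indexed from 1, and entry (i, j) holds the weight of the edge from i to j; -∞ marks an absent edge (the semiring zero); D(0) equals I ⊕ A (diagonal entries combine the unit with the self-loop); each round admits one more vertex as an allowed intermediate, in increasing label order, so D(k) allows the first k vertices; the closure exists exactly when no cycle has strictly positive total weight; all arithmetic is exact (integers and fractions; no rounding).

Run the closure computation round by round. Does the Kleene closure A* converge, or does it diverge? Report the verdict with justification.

D(0):
  [0, -3, -5, -2, -∞, -10, 3]
  [-19, 0, -5, -∞, 1, -∞, -∞]
  [6, -∞, 0, -19, 1, -∞, -7]
  [-∞, -6, 3, 0, 0, -2, -1]
  [-11, 3, -∞, 5, 0, -19, 8]
  [-14, -17, -20, -∞, -13, 0, -2]
  [-1, 0, -16, -15, -17, -8, 0]
Detection: at round 1, diagonal entry (3, 3) turns strictly positive.
Key observation: the cycle 3->1->3 has total weight 6 + (-5), which is strictly positive.
Answer: DIVERGES — positive cycle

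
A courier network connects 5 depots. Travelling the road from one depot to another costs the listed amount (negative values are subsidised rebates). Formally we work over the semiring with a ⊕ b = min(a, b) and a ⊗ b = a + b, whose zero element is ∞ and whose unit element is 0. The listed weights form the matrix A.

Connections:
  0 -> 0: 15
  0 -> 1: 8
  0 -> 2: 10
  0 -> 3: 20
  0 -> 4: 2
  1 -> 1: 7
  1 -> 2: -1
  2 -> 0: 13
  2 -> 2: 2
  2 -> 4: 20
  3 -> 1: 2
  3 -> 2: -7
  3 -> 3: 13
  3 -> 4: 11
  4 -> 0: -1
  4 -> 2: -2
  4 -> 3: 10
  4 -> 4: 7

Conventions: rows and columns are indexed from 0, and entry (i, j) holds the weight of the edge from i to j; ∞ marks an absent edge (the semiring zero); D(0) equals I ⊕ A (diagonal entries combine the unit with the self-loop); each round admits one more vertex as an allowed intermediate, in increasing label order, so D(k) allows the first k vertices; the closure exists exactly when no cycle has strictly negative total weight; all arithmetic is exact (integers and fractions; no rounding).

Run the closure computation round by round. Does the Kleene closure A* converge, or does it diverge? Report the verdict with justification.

D(0):
  [0, 8, 10, 20, 2]
  [∞, 0, -1, ∞, ∞]
  [13, ∞, 0, ∞, 20]
  [∞, 2, -7, 0, 11]
  [-1, ∞, -2, 10, 0]
D(1):
  [0, 8, 10, 20, 2]
  [∞, 0, -1, ∞, ∞]
  [13, 21, 0, 33, 15]
  [∞, 2, -7, 0, 11]
  [-1, 7, -2, 10, 0]
D(2):
  [0, 8, 7, 20, 2]
  [∞, 0, -1, ∞, ∞]
  [13, 21, 0, 33, 15]
  [∞, 2, -7, 0, 11]
  [-1, 7, -2, 10, 0]
D(3):
  [0, 8, 7, 20, 2]
  [12, 0, -1, 32, 14]
  [13, 21, 0, 33, 15]
  [6, 2, -7, 0, 8]
  [-1, 7, -2, 10, 0]
D(4):
  [0, 8, 7, 20, 2]
  [12, 0, -1, 32, 14]
  [13, 21, 0, 33, 15]
  [6, 2, -7, 0, 8]
  [-1, 7, -2, 10, 0]
D(5):
  [0, 8, 0, 12, 2]
  [12, 0, -1, 24, 14]
  [13, 21, 0, 25, 15]
  [6, 2, -7, 0, 8]
  [-1, 7, -2, 10, 0]
Key observation: every diagonal entry stays at the unit through all rounds, so no improving cycle exists.
Answer: CONVERGES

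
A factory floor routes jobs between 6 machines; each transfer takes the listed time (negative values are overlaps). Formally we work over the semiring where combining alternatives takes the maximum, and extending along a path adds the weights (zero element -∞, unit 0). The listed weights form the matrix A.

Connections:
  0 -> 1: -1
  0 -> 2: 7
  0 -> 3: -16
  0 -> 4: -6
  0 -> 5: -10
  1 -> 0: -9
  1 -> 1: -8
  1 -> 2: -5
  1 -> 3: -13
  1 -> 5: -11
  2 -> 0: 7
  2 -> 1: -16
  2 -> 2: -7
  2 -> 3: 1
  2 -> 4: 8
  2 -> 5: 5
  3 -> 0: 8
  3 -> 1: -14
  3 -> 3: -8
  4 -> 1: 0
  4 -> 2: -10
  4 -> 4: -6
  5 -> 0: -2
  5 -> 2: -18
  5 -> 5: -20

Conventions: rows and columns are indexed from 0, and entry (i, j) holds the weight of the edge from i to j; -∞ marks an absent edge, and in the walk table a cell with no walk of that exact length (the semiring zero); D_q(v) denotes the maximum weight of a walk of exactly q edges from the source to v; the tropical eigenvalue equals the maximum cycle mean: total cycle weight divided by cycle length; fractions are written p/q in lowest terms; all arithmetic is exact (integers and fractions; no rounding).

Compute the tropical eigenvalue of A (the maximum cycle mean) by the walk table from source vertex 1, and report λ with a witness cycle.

q=0: [-∞, 0, -∞, -∞, -∞, -∞]
q=1: [-9, -8, -5, -13, -∞, -11]
q=2: [2, -10, -2, -4, 3, 0]
q=3: [5, 3, 9, -1, 6, 3]
q=4: [16, 6, 12, 10, 17, 14]
q=5: [19, 17, 23, 13, 20, 17]
q=6: [30, 20, 26, 24, 31, 28]
Optimal cycle mean attained by: cycle 0->2->0, total 7 + 7, length 2.
Answer: λ = 7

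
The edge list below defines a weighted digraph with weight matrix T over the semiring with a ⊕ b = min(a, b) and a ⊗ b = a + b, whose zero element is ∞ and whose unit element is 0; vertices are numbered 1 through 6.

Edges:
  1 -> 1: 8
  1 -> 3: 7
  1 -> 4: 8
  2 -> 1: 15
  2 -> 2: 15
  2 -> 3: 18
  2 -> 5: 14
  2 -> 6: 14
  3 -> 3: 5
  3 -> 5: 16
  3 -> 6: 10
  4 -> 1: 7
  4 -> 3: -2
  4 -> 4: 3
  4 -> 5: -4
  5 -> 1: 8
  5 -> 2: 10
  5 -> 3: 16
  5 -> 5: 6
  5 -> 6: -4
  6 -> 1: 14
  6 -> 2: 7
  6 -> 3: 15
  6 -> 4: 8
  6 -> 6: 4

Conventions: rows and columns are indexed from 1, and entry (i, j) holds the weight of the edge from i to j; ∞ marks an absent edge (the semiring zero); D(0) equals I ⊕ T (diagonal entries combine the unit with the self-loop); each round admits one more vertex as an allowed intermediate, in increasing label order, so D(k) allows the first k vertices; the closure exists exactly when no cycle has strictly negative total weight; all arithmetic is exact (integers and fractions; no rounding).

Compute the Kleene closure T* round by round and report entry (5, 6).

D(0):
  [0, ∞, 7, 8, ∞, ∞]
  [15, 0, 18, ∞, 14, 14]
  [∞, ∞, 0, ∞, 16, 10]
  [7, ∞, -2, 0, -4, ∞]
  [8, 10, 16, ∞, 0, -4]
  [14, 7, 15, 8, ∞, 0]
D(1):
  [0, ∞, 7, 8, ∞, ∞]
  [15, 0, 18, 23, 14, 14]
  [∞, ∞, 0, ∞, 16, 10]
  [7, ∞, -2, 0, -4, ∞]
  [8, 10, 15, 16, 0, -4]
  [14, 7, 15, 8, ∞, 0]
D(2):
  [0, ∞, 7, 8, ∞, ∞]
  [15, 0, 18, 23, 14, 14]
  [∞, ∞, 0, ∞, 16, 10]
  [7, ∞, -2, 0, -4, ∞]
  [8, 10, 15, 16, 0, -4]
  [14, 7, 15, 8, 21, 0]
D(3):
  [0, ∞, 7, 8, 23, 17]
  [15, 0, 18, 23, 14, 14]
  [∞, ∞, 0, ∞, 16, 10]
  [7, ∞, -2, 0, -4, 8]
  [8, 10, 15, 16, 0, -4]
  [14, 7, 15, 8, 21, 0]
D(4):
  [0, ∞, 6, 8, 4, 16]
  [15, 0, 18, 23, 14, 14]
  [∞, ∞, 0, ∞, 16, 10]
  [7, ∞, -2, 0, -4, 8]
  [8, 10, 14, 16, 0, -4]
  [14, 7, 6, 8, 4, 0]
D(5):
  [0, 14, 6, 8, 4, 0]
  [15, 0, 18, 23, 14, 10]
  [24, 26, 0, 32, 16, 10]
  [4, 6, -2, 0, -4, -8]
  [8, 10, 14, 16, 0, -4]
  [12, 7, 6, 8, 4, 0]
D(6):
  [0, 7, 6, 8, 4, 0]
  [15, 0, 16, 18, 14, 10]
  [22, 17, 0, 18, 14, 10]
  [4, -1, -2, 0, -4, -8]
  [8, 3, 2, 4, 0, -4]
  [12, 7, 6, 8, 4, 0]
Answer: T*[5][6] = -4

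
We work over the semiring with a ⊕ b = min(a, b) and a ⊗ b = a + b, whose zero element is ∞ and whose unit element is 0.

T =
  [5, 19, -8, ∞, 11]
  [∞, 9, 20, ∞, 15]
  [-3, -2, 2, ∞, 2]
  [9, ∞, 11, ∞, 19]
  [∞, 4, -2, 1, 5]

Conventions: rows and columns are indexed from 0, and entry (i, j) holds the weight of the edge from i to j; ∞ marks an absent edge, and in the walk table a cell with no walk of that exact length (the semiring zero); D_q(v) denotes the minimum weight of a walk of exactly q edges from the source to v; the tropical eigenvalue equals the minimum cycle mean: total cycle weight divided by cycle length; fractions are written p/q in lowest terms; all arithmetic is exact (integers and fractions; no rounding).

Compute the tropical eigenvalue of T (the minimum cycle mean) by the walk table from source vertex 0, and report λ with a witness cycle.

q=0: [0, ∞, ∞, ∞, ∞]
q=1: [5, 19, -8, ∞, 11]
q=2: [-11, -10, -6, 12, -6]
q=3: [-9, -8, -19, -5, -4]
q=4: [-22, -21, -17, -3, -17]
q=5: [-20, -19, -30, -16, -15]
Optimal cycle mean attained by: cycle 0->2->0, total (-8) + (-3), length 2.
Answer: λ = -11/2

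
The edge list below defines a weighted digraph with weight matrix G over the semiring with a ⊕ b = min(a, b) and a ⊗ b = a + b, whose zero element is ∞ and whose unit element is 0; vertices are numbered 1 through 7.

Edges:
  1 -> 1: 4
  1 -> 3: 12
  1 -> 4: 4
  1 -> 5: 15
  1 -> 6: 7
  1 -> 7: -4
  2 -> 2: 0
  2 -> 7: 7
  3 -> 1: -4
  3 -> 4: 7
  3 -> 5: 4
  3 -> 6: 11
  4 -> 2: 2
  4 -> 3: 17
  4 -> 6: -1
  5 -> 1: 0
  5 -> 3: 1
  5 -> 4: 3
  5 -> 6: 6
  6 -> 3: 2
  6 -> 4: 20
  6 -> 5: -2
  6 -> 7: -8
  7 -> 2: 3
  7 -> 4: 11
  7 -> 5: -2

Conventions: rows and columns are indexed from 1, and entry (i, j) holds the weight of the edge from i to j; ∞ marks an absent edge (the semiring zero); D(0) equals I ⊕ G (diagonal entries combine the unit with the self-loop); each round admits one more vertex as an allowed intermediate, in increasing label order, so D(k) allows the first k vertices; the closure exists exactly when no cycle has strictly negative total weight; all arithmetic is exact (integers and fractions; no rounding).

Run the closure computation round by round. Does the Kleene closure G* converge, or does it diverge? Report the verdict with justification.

D(0):
  [0, ∞, 12, 4, 15, 7, -4]
  [∞, 0, ∞, ∞, ∞, ∞, 7]
  [-4, ∞, 0, 7, 4, 11, ∞]
  [∞, 2, 17, 0, ∞, -1, ∞]
  [0, ∞, 1, 3, 0, 6, ∞]
  [∞, ∞, 2, 20, -2, 0, -8]
  [∞, 3, ∞, 11, -2, ∞, 0]
D(1):
  [0, ∞, 12, 4, 15, 7, -4]
  [∞, 0, ∞, ∞, ∞, ∞, 7]
  [-4, ∞, 0, 0, 4, 3, -8]
  [∞, 2, 17, 0, ∞, -1, ∞]
  [0, ∞, 1, 3, 0, 6, -4]
  [∞, ∞, 2, 20, -2, 0, -8]
  [∞, 3, ∞, 11, -2, ∞, 0]
D(2):
  [0, ∞, 12, 4, 15, 7, -4]
  [∞, 0, ∞, ∞, ∞, ∞, 7]
  [-4, ∞, 0, 0, 4, 3, -8]
  [∞, 2, 17, 0, ∞, -1, 9]
  [0, ∞, 1, 3, 0, 6, -4]
  [∞, ∞, 2, 20, -2, 0, -8]
  [∞, 3, ∞, 11, -2, ∞, 0]
D(3):
  [0, ∞, 12, 4, 15, 7, -4]
  [∞, 0, ∞, ∞, ∞, ∞, 7]
  [-4, ∞, 0, 0, 4, 3, -8]
  [13, 2, 17, 0, 21, -1, 9]
  [-3, ∞, 1, 1, 0, 4, -7]
  [-2, ∞, 2, 2, -2, 0, -8]
  [∞, 3, ∞, 11, -2, ∞, 0]
D(4):
  [0, 6, 12, 4, 15, 3, -4]
  [∞, 0, ∞, ∞, ∞, ∞, 7]
  [-4, 2, 0, 0, 4, -1, -8]
  [13, 2, 17, 0, 21, -1, 9]
  [-3, 3, 1, 1, 0, 0, -7]
  [-2, 4, 2, 2, -2, 0, -8]
  [24, 3, 28, 11, -2, 10, 0]
Detection: at round 5, diagonal entry (6, 6) turns strictly negative.
Key observation: the cycle 6->5->3->1->4->6 has total weight (-2) + 1 + (-4) + 4 + (-1), which is strictly negative.
Answer: DIVERGES — negative cycle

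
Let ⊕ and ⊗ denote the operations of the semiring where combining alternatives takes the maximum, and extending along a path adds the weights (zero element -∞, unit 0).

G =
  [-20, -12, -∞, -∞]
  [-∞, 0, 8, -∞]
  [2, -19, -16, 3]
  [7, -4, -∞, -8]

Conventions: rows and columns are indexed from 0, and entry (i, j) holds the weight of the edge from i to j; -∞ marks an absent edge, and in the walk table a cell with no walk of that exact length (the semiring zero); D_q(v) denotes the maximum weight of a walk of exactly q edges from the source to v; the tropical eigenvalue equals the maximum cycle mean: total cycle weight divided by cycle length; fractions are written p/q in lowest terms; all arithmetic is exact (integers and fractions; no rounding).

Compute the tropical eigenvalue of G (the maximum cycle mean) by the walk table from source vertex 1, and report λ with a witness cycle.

q=0: [-∞, 0, -∞, -∞]
q=1: [-∞, 0, 8, -∞]
q=2: [10, 0, 8, 11]
q=3: [18, 7, 8, 11]
q=4: [18, 7, 15, 11]
Optimal cycle mean attained by: cycle 1->2->3->1, total 8 + 3 + (-4), length 3.
Answer: λ = 7/3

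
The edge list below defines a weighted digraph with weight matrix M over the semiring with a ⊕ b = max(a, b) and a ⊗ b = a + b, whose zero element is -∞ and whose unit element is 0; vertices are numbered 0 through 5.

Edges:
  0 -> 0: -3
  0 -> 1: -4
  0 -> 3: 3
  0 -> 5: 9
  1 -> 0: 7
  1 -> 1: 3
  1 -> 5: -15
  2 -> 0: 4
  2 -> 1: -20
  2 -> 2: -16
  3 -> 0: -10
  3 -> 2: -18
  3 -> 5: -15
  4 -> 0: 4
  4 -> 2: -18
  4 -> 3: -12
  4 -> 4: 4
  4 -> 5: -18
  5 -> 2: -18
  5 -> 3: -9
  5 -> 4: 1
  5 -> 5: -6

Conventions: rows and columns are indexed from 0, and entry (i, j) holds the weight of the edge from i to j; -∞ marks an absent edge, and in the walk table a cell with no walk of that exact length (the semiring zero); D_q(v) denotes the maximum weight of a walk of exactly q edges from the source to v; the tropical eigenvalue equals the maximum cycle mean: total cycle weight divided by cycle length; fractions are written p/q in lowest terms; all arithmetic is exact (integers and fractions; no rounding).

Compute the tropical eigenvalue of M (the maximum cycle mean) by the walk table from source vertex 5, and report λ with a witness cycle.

q=0: [-∞, -∞, -∞, -∞, -∞, 0]
q=1: [-∞, -∞, -18, -9, 1, -6]
q=2: [5, -38, -17, -11, 5, -12]
q=3: [9, 1, -13, 8, 9, 14]
q=4: [13, 5, -4, 12, 15, 18]
q=5: [19, 9, 0, 16, 19, 22]
q=6: [23, 15, 4, 22, 23, 28]
Optimal cycle mean attained by: cycle 0->5->4->0, total 9 + 1 + 4, length 3.
Answer: λ = 14/3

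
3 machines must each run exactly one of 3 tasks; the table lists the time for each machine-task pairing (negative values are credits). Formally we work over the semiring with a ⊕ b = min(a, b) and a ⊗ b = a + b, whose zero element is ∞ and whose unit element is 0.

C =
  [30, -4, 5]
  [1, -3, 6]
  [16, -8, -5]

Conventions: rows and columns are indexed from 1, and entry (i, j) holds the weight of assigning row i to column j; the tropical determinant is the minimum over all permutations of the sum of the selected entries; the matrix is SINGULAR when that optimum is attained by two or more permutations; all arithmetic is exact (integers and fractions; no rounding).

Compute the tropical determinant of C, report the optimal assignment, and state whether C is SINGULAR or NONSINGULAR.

σ = (1, 2, 3): 30 + (-3) + (-5) = 22
σ = (1, 3, 2): 30 + 6 + (-8) = 28
σ = (2, 1, 3): (-4) + 1 + (-5) = -8
σ = (2, 3, 1): (-4) + 6 + 16 = 18
σ = (3, 1, 2): 5 + 1 + (-8) = -2
σ = (3, 2, 1): 5 + (-3) + 16 = 18
Optimal value attained by: σ = (2, 1, 3).
Answer: det⊕(C) = -8; verdict: NONSINGULAR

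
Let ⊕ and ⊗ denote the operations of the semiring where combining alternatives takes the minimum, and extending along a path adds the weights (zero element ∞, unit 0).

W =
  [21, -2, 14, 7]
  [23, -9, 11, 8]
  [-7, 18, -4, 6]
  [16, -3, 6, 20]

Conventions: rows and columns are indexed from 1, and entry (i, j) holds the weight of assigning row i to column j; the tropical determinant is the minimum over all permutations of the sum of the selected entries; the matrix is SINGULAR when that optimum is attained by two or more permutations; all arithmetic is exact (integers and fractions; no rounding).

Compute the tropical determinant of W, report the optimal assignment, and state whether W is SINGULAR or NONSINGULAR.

σ = (1, 2, 3, 4): 21 + (-9) + (-4) + 20 = 28
σ = (1, 2, 4, 3): 21 + (-9) + 6 + 6 = 24
σ = (1, 3, 2, 4): 21 + 11 + 18 + 20 = 70
σ = (1, 3, 4, 2): 21 + 11 + 6 + (-3) = 35
σ = (1, 4, 2, 3): 21 + 8 + 18 + 6 = 53
σ = (1, 4, 3, 2): 21 + 8 + (-4) + (-3) = 22
σ = (2, 1, 3, 4): (-2) + 23 + (-4) + 20 = 37
σ = (2, 1, 4, 3): (-2) + 23 + 6 + 6 = 33
σ = (2, 3, 1, 4): (-2) + 11 + (-7) + 20 = 22
σ = (2, 3, 4, 1): (-2) + 11 + 6 + 16 = 31
σ = (2, 4, 1, 3): (-2) + 8 + (-7) + 6 = 5
σ = (2, 4, 3, 1): (-2) + 8 + (-4) + 16 = 18
σ = (3, 1, 2, 4): 14 + 23 + 18 + 20 = 75
σ = (3, 1, 4, 2): 14 + 23 + 6 + (-3) = 40
σ = (3, 2, 1, 4): 14 + (-9) + (-7) + 20 = 18
σ = (3, 2, 4, 1): 14 + (-9) + 6 + 16 = 27
σ = (3, 4, 1, 2): 14 + 8 + (-7) + (-3) = 12
σ = (3, 4, 2, 1): 14 + 8 + 18 + 16 = 56
σ = (4, 1, 2, 3): 7 + 23 + 18 + 6 = 54
σ = (4, 1, 3, 2): 7 + 23 + (-4) + (-3) = 23
σ = (4, 2, 1, 3): 7 + (-9) + (-7) + 6 = -3
σ = (4, 2, 3, 1): 7 + (-9) + (-4) + 16 = 10
σ = (4, 3, 1, 2): 7 + 11 + (-7) + (-3) = 8
σ = (4, 3, 2, 1): 7 + 11 + 18 + 16 = 52
Optimal value attained by: σ = (4, 2, 1, 3).
Answer: det⊕(W) = -3; verdict: NONSINGULAR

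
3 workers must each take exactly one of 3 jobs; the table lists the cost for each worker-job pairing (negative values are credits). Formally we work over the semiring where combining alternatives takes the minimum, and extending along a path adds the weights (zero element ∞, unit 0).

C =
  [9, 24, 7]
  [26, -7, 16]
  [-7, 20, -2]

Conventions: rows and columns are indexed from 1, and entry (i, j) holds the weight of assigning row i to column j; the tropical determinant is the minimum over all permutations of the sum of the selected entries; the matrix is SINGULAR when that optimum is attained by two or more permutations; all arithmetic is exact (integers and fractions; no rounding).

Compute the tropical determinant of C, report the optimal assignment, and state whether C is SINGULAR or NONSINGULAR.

σ = (1, 2, 3): 9 + (-7) + (-2) = 0
σ = (1, 3, 2): 9 + 16 + 20 = 45
σ = (2, 1, 3): 24 + 26 + (-2) = 48
σ = (2, 3, 1): 24 + 16 + (-7) = 33
σ = (3, 1, 2): 7 + 26 + 20 = 53
σ = (3, 2, 1): 7 + (-7) + (-7) = -7
Optimal value attained by: σ = (3, 2, 1).
Answer: det⊕(C) = -7; verdict: NONSINGULAR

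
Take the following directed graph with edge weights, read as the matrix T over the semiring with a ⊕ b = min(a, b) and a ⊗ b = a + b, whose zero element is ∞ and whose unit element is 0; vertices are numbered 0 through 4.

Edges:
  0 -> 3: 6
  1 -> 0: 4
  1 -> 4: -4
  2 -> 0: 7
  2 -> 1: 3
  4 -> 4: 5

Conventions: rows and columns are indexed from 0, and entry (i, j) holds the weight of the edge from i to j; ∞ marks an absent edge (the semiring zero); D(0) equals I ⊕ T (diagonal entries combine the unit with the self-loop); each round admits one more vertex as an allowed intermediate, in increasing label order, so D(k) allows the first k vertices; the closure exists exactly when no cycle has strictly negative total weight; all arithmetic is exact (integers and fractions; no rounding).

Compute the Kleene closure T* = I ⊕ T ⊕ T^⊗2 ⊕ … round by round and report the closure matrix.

D(0):
  [0, ∞, ∞, 6, ∞]
  [4, 0, ∞, ∞, -4]
  [7, 3, 0, ∞, ∞]
  [∞, ∞, ∞, 0, ∞]
  [∞, ∞, ∞, ∞, 0]
D(1):
  [0, ∞, ∞, 6, ∞]
  [4, 0, ∞, 10, -4]
  [7, 3, 0, 13, ∞]
  [∞, ∞, ∞, 0, ∞]
  [∞, ∞, ∞, ∞, 0]
D(2):
  [0, ∞, ∞, 6, ∞]
  [4, 0, ∞, 10, -4]
  [7, 3, 0, 13, -1]
  [∞, ∞, ∞, 0, ∞]
  [∞, ∞, ∞, ∞, 0]
D(3):
  [0, ∞, ∞, 6, ∞]
  [4, 0, ∞, 10, -4]
  [7, 3, 0, 13, -1]
  [∞, ∞, ∞, 0, ∞]
  [∞, ∞, ∞, ∞, 0]
D(4):
  [0, ∞, ∞, 6, ∞]
  [4, 0, ∞, 10, -4]
  [7, 3, 0, 13, -1]
  [∞, ∞, ∞, 0, ∞]
  [∞, ∞, ∞, ∞, 0]
D(5):
  [0, ∞, ∞, 6, ∞]
  [4, 0, ∞, 10, -4]
  [7, 3, 0, 13, -1]
  [∞, ∞, ∞, 0, ∞]
  [∞, ∞, ∞, ∞, 0]
Answer: T* = [[0, ∞, ∞, 6, ∞], [4, 0, ∞, 10, -4], [7, 3, 0, 13, -1], [∞, ∞, ∞, 0, ∞], [∞, ∞, ∞, ∞, 0]]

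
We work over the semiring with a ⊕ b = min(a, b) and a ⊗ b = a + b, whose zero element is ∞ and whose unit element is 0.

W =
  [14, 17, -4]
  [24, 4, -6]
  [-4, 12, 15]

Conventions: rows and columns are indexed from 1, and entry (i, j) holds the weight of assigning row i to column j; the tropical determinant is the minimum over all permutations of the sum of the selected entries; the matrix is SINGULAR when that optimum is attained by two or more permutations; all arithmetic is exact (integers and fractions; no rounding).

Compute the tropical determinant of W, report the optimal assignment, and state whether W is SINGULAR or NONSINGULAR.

σ = (1, 2, 3): 14 + 4 + 15 = 33
σ = (1, 3, 2): 14 + (-6) + 12 = 20
σ = (2, 1, 3): 17 + 24 + 15 = 56
σ = (2, 3, 1): 17 + (-6) + (-4) = 7
σ = (3, 1, 2): (-4) + 24 + 12 = 32
σ = (3, 2, 1): (-4) + 4 + (-4) = -4
Optimal value attained by: σ = (3, 2, 1).
Answer: det⊕(W) = -4; verdict: NONSINGULAR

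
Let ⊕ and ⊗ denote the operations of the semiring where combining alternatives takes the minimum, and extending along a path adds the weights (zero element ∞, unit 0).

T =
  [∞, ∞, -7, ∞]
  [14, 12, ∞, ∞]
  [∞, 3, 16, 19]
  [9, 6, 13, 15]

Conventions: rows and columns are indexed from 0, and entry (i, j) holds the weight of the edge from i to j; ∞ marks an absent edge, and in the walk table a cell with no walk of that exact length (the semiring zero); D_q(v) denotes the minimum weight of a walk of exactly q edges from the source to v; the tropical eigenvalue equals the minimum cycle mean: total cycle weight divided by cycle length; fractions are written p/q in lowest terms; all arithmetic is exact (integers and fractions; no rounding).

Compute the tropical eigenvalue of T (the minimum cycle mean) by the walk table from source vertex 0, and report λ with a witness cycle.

q=0: [0, ∞, ∞, ∞]
q=1: [∞, ∞, -7, ∞]
q=2: [∞, -4, 9, 12]
q=3: [10, 8, 25, 27]
q=4: [22, 20, 3, 42]
Optimal cycle mean attained by: cycle 0->2->1->0, total (-7) + 3 + 14, length 3.
Answer: λ = 10/3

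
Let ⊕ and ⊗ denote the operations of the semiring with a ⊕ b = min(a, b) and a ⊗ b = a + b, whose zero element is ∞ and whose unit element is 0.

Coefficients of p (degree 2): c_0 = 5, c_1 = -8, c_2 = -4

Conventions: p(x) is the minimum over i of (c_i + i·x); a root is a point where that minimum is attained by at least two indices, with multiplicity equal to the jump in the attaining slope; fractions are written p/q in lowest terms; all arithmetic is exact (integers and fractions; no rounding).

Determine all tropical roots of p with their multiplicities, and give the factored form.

hull edge (i=0, c=5) to (i=1, c=-8): slope -13, span 1
hull edge (i=1, c=-8) to (i=2, c=-4): slope 4, span 1
Factored form: p(x) = -4 ⊗ (x ⊕ (-4)) ⊗ (x ⊕ 13)
Answer: roots = -4 (mult 1), 13 (mult 1)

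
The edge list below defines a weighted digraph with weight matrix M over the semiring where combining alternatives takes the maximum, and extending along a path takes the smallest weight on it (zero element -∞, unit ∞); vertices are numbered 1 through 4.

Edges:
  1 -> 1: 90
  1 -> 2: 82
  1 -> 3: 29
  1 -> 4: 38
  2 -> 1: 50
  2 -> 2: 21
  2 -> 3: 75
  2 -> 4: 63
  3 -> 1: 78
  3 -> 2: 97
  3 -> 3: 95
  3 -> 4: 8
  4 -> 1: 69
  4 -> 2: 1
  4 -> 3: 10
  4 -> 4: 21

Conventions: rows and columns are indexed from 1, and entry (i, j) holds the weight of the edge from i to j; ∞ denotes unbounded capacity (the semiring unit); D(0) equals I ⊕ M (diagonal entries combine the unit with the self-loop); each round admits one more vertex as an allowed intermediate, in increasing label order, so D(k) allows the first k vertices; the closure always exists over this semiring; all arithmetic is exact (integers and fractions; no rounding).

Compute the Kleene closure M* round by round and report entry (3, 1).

D(0):
  [∞, 82, 29, 38]
  [50, ∞, 75, 63]
  [78, 97, ∞, 8]
  [69, 1, 10, ∞]
D(1):
  [∞, 82, 29, 38]
  [50, ∞, 75, 63]
  [78, 97, ∞, 38]
  [69, 69, 29, ∞]
D(2):
  [∞, 82, 75, 63]
  [50, ∞, 75, 63]
  [78, 97, ∞, 63]
  [69, 69, 69, ∞]
D(3):
  [∞, 82, 75, 63]
  [75, ∞, 75, 63]
  [78, 97, ∞, 63]
  [69, 69, 69, ∞]
D(4):
  [∞, 82, 75, 63]
  [75, ∞, 75, 63]
  [78, 97, ∞, 63]
  [69, 69, 69, ∞]
Answer: M*[3][1] = 78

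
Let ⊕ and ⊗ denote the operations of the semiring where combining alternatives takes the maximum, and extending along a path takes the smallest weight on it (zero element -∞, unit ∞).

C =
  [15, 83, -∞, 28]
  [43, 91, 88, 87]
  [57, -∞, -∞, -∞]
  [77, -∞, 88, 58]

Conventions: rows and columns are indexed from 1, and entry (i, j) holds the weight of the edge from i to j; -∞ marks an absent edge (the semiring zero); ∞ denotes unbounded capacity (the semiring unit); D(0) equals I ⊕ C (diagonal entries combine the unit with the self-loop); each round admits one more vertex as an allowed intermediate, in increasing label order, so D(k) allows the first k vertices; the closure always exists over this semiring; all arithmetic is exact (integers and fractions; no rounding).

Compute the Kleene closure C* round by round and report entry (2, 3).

D(0):
  [∞, 83, -∞, 28]
  [43, ∞, 88, 87]
  [57, -∞, ∞, -∞]
  [77, -∞, 88, ∞]
D(1):
  [∞, 83, -∞, 28]
  [43, ∞, 88, 87]
  [57, 57, ∞, 28]
  [77, 77, 88, ∞]
D(2):
  [∞, 83, 83, 83]
  [43, ∞, 88, 87]
  [57, 57, ∞, 57]
  [77, 77, 88, ∞]
D(3):
  [∞, 83, 83, 83]
  [57, ∞, 88, 87]
  [57, 57, ∞, 57]
  [77, 77, 88, ∞]
D(4):
  [∞, 83, 83, 83]
  [77, ∞, 88, 87]
  [57, 57, ∞, 57]
  [77, 77, 88, ∞]
Answer: C*[2][3] = 88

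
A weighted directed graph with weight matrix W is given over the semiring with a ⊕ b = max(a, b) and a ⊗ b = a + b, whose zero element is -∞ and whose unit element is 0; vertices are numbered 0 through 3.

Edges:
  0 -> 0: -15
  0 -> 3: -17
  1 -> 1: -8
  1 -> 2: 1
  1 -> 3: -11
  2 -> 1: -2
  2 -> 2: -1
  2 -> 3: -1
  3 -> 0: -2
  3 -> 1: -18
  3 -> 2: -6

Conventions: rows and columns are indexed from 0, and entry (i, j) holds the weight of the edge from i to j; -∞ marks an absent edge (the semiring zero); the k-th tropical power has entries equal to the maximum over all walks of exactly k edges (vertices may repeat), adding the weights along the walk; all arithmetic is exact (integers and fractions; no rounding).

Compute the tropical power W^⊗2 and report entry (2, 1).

W^⊗2:
  [-19, -35, -23, -32]
  [-13, -1, 0, 0]
  [-3, -3, -1, -2]
  [-17, -8, -7, -7]
Key observation: the optimum is the walk 2->2->1, with weight (-1) + (-2) = -3.
Optimal value attained by: walk 2->2->1.
Answer: (W^⊗2)[2][1] = -3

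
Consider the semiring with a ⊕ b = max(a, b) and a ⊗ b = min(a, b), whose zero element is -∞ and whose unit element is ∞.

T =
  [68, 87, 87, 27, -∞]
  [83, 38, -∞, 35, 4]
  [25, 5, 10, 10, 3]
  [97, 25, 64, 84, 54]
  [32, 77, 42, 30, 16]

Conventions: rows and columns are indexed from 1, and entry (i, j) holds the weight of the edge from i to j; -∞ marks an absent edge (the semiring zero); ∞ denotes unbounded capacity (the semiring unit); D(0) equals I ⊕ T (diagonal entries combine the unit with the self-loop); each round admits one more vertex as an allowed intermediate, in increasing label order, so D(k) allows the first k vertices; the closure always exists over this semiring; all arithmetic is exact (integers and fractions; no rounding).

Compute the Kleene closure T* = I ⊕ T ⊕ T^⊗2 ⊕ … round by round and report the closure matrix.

D(0):
  [∞, 87, 87, 27, -∞]
  [83, ∞, -∞, 35, 4]
  [25, 5, ∞, 10, 3]
  [97, 25, 64, ∞, 54]
  [32, 77, 42, 30, ∞]
D(1):
  [∞, 87, 87, 27, -∞]
  [83, ∞, 83, 35, 4]
  [25, 25, ∞, 25, 3]
  [97, 87, 87, ∞, 54]
  [32, 77, 42, 30, ∞]
D(2):
  [∞, 87, 87, 35, 4]
  [83, ∞, 83, 35, 4]
  [25, 25, ∞, 25, 4]
  [97, 87, 87, ∞, 54]
  [77, 77, 77, 35, ∞]
D(3):
  [∞, 87, 87, 35, 4]
  [83, ∞, 83, 35, 4]
  [25, 25, ∞, 25, 4]
  [97, 87, 87, ∞, 54]
  [77, 77, 77, 35, ∞]
D(4):
  [∞, 87, 87, 35, 35]
  [83, ∞, 83, 35, 35]
  [25, 25, ∞, 25, 25]
  [97, 87, 87, ∞, 54]
  [77, 77, 77, 35, ∞]
D(5):
  [∞, 87, 87, 35, 35]
  [83, ∞, 83, 35, 35]
  [25, 25, ∞, 25, 25]
  [97, 87, 87, ∞, 54]
  [77, 77, 77, 35, ∞]
Answer: T* = [[∞, 87, 87, 35, 35], [83, ∞, 83, 35, 35], [25, 25, ∞, 25, 25], [97, 87, 87, ∞, 54], [77, 77, 77, 35, ∞]]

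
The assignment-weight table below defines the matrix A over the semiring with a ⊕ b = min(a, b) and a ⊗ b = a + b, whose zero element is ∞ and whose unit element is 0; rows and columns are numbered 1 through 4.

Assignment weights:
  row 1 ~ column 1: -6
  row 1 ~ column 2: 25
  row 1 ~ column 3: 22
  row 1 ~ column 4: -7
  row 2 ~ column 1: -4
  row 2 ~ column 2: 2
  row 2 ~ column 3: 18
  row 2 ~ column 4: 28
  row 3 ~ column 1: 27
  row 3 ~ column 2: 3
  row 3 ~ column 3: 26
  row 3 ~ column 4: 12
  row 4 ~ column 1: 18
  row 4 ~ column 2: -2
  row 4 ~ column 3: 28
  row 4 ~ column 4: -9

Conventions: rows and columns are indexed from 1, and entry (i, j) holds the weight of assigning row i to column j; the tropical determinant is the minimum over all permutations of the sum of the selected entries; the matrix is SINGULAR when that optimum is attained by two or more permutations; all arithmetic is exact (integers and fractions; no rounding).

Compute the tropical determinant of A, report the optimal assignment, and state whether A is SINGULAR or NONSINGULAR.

σ = (1, 2, 3, 4): (-6) + 2 + 26 + (-9) = 13
σ = (1, 2, 4, 3): (-6) + 2 + 12 + 28 = 36
σ = (1, 3, 2, 4): (-6) + 18 + 3 + (-9) = 6
σ = (1, 3, 4, 2): (-6) + 18 + 12 + (-2) = 22
σ = (1, 4, 2, 3): (-6) + 28 + 3 + 28 = 53
σ = (1, 4, 3, 2): (-6) + 28 + 26 + (-2) = 46
σ = (2, 1, 3, 4): 25 + (-4) + 26 + (-9) = 38
σ = (2, 1, 4, 3): 25 + (-4) + 12 + 28 = 61
σ = (2, 3, 1, 4): 25 + 18 + 27 + (-9) = 61
σ = (2, 3, 4, 1): 25 + 18 + 12 + 18 = 73
σ = (2, 4, 1, 3): 25 + 28 + 27 + 28 = 108
σ = (2, 4, 3, 1): 25 + 28 + 26 + 18 = 97
σ = (3, 1, 2, 4): 22 + (-4) + 3 + (-9) = 12
σ = (3, 1, 4, 2): 22 + (-4) + 12 + (-2) = 28
σ = (3, 2, 1, 4): 22 + 2 + 27 + (-9) = 42
σ = (3, 2, 4, 1): 22 + 2 + 12 + 18 = 54
σ = (3, 4, 1, 2): 22 + 28 + 27 + (-2) = 75
σ = (3, 4, 2, 1): 22 + 28 + 3 + 18 = 71
σ = (4, 1, 2, 3): (-7) + (-4) + 3 + 28 = 20
σ = (4, 1, 3, 2): (-7) + (-4) + 26 + (-2) = 13
σ = (4, 2, 1, 3): (-7) + 2 + 27 + 28 = 50
σ = (4, 2, 3, 1): (-7) + 2 + 26 + 18 = 39
σ = (4, 3, 1, 2): (-7) + 18 + 27 + (-2) = 36
σ = (4, 3, 2, 1): (-7) + 18 + 3 + 18 = 32
Optimal value attained by: σ = (1, 3, 2, 4).
Answer: det⊕(A) = 6; verdict: NONSINGULAR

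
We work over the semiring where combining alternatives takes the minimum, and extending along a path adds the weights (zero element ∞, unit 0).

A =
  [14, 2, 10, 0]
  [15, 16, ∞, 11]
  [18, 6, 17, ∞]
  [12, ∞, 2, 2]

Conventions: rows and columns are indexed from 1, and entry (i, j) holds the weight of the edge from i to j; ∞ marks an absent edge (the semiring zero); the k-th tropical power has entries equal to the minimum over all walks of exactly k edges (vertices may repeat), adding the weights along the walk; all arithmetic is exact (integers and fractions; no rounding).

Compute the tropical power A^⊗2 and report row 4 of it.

A^⊗2:
  [12, 16, 2, 2]
  [23, 17, 13, 13]
  [21, 20, 28, 17]
  [14, 8, 4, 4]
Answer: row 4 of A^⊗2 = [14, 8, 4, 4]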